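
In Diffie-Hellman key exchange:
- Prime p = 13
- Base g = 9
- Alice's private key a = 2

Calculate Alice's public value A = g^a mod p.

Step 1: A = g^a mod p = 9^2 mod 13.
  9^1 mod 13 = 9
  9^2 mod 13 = (9 * 9) mod 13 = 3
Result: A = 3.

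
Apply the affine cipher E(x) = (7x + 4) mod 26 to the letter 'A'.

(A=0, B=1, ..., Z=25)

Step 1: Convert 'A' to number: x = 0.
Step 2: E(0) = (7 * 0 + 4) mod 26 = 4 mod 26 = 4.
Step 3: Convert 4 back to letter: E.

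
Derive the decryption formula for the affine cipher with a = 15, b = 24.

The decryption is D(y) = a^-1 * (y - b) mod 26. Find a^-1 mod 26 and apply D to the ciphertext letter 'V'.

Step 1: Find a^-1, the modular inverse of 15 mod 26.
Step 2: We need 15 * a^-1 = 1 (mod 26).
Step 3: 15 * 7 = 105 = 4 * 26 + 1, so a^-1 = 7.
Step 4: D(y) = 7(y - 24) mod 26.
Step 5: Apply to 'V' (y = 21): D(21) = 7 * (21 - 24) mod 26 = 7 * -3 mod 26 = 5 -> 'F'.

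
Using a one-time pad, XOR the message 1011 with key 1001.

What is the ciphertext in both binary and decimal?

Step 1: Write out the XOR operation bit by bit:
  Message: 1011
  Key:     1001
  XOR:     0010
Step 2: Convert to decimal: 0010 = 2.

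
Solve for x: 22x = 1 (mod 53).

Step 1: We need x such that 22 * x = 1 (mod 53).
Step 2: Using the extended Euclidean algorithm or trial:
  22 * 41 = 902 = 17 * 53 + 1.
Step 3: Since 902 mod 53 = 1, the inverse is x = 41.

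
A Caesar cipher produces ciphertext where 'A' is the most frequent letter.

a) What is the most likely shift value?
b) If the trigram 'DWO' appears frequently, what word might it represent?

Step 1: In English, 'E' is the most frequent letter (12.7%).
Step 2: The most frequent ciphertext letter is 'A' (position 0).
Step 3: Shift = (0 - 4) mod 26 = 22.
Step 4: Decrypt 'DWO' by shifting back 22:
  D -> H
  W -> A
  O -> S
Step 5: 'DWO' decrypts to 'HAS'.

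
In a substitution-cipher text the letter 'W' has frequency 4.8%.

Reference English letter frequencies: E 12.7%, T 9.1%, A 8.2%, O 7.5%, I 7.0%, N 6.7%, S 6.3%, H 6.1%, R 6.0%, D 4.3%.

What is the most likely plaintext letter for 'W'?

Step 1: The observed frequency is 4.8%.
Step 2: Compare with English frequencies:
  E: 12.7% (difference: 7.9%)
  T: 9.1% (difference: 4.3%)
  A: 8.2% (difference: 3.4%)
  O: 7.5% (difference: 2.7%)
  I: 7.0% (difference: 2.2%)
  N: 6.7% (difference: 1.9%)
  S: 6.3% (difference: 1.5%)
  H: 6.1% (difference: 1.3%)
  R: 6.0% (difference: 1.2%)
  D: 4.3% (difference: 0.5%) <-- closest
Step 3: 'W' most likely represents 'D' (frequency 4.3%).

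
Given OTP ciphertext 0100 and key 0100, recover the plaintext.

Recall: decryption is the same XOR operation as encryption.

Step 1: XOR ciphertext with key:
  Ciphertext: 0100
  Key:        0100
  XOR:        0000
Step 2: Plaintext = 0000 = 0 in decimal.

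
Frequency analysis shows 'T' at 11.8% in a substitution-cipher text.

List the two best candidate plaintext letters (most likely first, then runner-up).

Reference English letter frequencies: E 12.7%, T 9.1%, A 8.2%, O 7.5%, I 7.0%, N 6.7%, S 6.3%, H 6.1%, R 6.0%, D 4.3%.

Step 1: Observed frequency of 'T' is 11.8%.
Step 2: Compute distances to each reference frequency and sort:
  E (12.7%): difference = 0.9% <-- BEST
  T (9.1%): difference = 2.7% <-- RUNNER-UP
  A (8.2%): difference = 3.6%
  O (7.5%): difference = 4.3%
  I (7.0%): difference = 4.8%
Step 3: Most likely is 'E' (12.7%, diff 0.9%); second most likely is 'T' (9.1%, diff 2.7%).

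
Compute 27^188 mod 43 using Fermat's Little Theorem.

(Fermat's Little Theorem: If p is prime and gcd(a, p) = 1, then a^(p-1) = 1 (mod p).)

Step 1: Since 43 is prime, by Fermat's Little Theorem: 27^42 = 1 (mod 43).
Step 2: Reduce exponent: 188 mod 42 = 20.
Step 3: So 27^188 = 27^20 (mod 43).
Step 4: 27^20 mod 43 = 35.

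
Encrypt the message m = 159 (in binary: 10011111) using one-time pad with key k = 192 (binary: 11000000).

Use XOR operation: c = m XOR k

Step 1: Write out the XOR operation bit by bit:
  Message: 10011111
  Key:     11000000
  XOR:     01011111
Step 2: Convert to decimal: 01011111 = 95.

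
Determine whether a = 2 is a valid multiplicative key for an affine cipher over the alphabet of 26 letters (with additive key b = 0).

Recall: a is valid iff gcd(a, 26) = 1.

Step 1: Compute gcd(2, 26).
Step 2: gcd(2, 26) = 2.
Since gcd = 2 != 1, 2 shares a common factor with 26, so it cannot be used.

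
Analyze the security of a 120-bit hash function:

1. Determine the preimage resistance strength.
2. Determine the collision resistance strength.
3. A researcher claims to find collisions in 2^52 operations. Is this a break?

Step 1: Preimage resistance requires brute-force of 2^120 operations.
Step 2: Collision resistance (birthday bound) = 2^(120/2) = 2^60.
Step 3: The claimed attack costs 2^52 operations.
Step 4: Since 2^52 < 2^60, the claimed attack beats the generic birthday bound, so collision resistance is broken.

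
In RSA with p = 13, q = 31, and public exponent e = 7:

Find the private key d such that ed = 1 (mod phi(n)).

Step 1: n = 13 * 31 = 403.
Step 2: phi(n) = 12 * 30 = 360.
Step 3: Find d such that 7 * d = 1 (mod 360).
Step 4: d = 7^(-1) mod 360 = 103.
Verification: 7 * 103 = 721 = 2 * 360 + 1.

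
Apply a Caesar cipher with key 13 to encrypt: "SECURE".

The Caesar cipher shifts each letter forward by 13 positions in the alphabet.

Step 1: For each letter, shift forward by 13 positions (mod 26).
  S (position 18) -> position (18+13) mod 26 = 5 -> F
  E (position 4) -> position (4+13) mod 26 = 17 -> R
  C (position 2) -> position (2+13) mod 26 = 15 -> P
  U (position 20) -> position (20+13) mod 26 = 7 -> H
  R (position 17) -> position (17+13) mod 26 = 4 -> E
  E (position 4) -> position (4+13) mod 26 = 17 -> R
Result: FRPHER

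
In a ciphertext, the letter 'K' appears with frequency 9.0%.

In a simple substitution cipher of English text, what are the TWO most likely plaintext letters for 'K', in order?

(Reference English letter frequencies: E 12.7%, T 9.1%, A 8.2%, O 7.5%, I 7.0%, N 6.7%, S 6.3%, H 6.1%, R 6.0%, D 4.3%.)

Step 1: Observed frequency of 'K' is 9.0%.
Step 2: Compute distances to each reference frequency and sort:
  T (9.1%): difference = 0.1% <-- BEST
  A (8.2%): difference = 0.8% <-- RUNNER-UP
  O (7.5%): difference = 1.5%
  I (7.0%): difference = 2.0%
  N (6.7%): difference = 2.3%
Step 3: Most likely is 'T' (9.1%, diff 0.1%); second most likely is 'A' (8.2%, diff 0.8%).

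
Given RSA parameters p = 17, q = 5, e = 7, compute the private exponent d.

Step 1: n = 17 * 5 = 85.
Step 2: phi(n) = 16 * 4 = 64.
Step 3: Find d such that 7 * d = 1 (mod 64).
Step 4: d = 7^(-1) mod 64 = 55.
Verification: 7 * 55 = 385 = 6 * 64 + 1.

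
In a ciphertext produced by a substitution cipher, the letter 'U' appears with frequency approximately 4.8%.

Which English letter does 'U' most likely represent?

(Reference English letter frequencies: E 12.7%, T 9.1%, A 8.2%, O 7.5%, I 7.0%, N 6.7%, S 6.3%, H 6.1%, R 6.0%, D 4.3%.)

Step 1: The observed frequency is 4.8%.
Step 2: Compare with English frequencies:
  E: 12.7% (difference: 7.9%)
  T: 9.1% (difference: 4.3%)
  A: 8.2% (difference: 3.4%)
  O: 7.5% (difference: 2.7%)
  I: 7.0% (difference: 2.2%)
  N: 6.7% (difference: 1.9%)
  S: 6.3% (difference: 1.5%)
  H: 6.1% (difference: 1.3%)
  R: 6.0% (difference: 1.2%)
  D: 4.3% (difference: 0.5%) <-- closest
Step 3: 'U' most likely represents 'D' (frequency 4.3%).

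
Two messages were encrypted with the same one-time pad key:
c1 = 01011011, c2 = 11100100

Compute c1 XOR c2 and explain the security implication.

Step 1: c1 XOR c2 = (m1 XOR k) XOR (m2 XOR k).
Step 2: By XOR associativity/commutativity: = m1 XOR m2 XOR k XOR k = m1 XOR m2.
Step 3: 01011011 XOR 11100100 = 10111111 = 191.
Step 4: The key cancels out! An attacker learns m1 XOR m2 = 191, revealing the relationship between plaintexts.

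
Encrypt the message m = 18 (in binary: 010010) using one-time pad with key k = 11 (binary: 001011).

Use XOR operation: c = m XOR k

Step 1: Write out the XOR operation bit by bit:
  Message: 010010
  Key:     001011
  XOR:     011001
Step 2: Convert to decimal: 011001 = 25.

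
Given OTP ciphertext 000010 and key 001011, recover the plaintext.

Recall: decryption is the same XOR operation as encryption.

Step 1: XOR ciphertext with key:
  Ciphertext: 000010
  Key:        001011
  XOR:        001001
Step 2: Plaintext = 001001 = 9 in decimal.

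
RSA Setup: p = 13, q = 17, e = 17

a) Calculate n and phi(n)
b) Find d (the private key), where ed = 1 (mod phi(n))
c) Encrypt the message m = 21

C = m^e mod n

Step 1: n = 13 * 17 = 221.
Step 2: phi(n) = (13-1)(17-1) = 12 * 16 = 192.
Step 3: Find d = 17^(-1) mod 192 = 113.
  Verify: 17 * 113 = 1921 = 1 (mod 192).
Step 4: C = 21^17 mod 221 = 21.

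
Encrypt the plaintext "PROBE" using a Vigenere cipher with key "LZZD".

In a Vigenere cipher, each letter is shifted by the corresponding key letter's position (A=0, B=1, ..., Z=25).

Step 1: Repeat key to match plaintext length:
  Plaintext: PROBE
  Key:       LZZDL
Step 2: Encrypt each letter:
  P(15) + L(11) = (15+11) mod 26 = 0 = A
  R(17) + Z(25) = (17+25) mod 26 = 16 = Q
  O(14) + Z(25) = (14+25) mod 26 = 13 = N
  B(1) + D(3) = (1+3) mod 26 = 4 = E
  E(4) + L(11) = (4+11) mod 26 = 15 = P
Ciphertext: AQNEP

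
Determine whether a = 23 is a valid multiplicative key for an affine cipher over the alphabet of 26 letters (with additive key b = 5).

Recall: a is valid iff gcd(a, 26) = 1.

Step 1: Compute gcd(23, 26).
Step 2: gcd(23, 26) = 1.
Since gcd = 1, 23 is coprime with 26, so it is a valid key.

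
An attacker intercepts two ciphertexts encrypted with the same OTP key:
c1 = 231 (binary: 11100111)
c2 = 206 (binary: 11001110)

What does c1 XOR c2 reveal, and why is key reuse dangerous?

Step 1: c1 XOR c2 = (m1 XOR k) XOR (m2 XOR k).
Step 2: By XOR associativity/commutativity: = m1 XOR m2 XOR k XOR k = m1 XOR m2.
Step 3: 11100111 XOR 11001110 = 00101001 = 41.
Step 4: The key cancels out! An attacker learns m1 XOR m2 = 41, revealing the relationship between plaintexts.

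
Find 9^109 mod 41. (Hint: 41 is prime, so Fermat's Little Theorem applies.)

Step 1: Since 41 is prime, by Fermat's Little Theorem: 9^40 = 1 (mod 41).
Step 2: Reduce exponent: 109 mod 40 = 29.
Step 3: So 9^109 = 9^29 (mod 41).
Step 4: 9^29 mod 41 = 9.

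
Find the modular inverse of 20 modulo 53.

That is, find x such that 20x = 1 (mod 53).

Step 1: We need x such that 20 * x = 1 (mod 53).
Step 2: Using the extended Euclidean algorithm or trial:
  20 * 8 = 160 = 3 * 53 + 1.
Step 3: Since 160 mod 53 = 1, the inverse is x = 8.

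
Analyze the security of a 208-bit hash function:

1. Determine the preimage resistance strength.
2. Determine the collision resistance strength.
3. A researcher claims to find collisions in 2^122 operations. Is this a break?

Step 1: Preimage resistance requires brute-force of 2^208 operations.
Step 2: Collision resistance (birthday bound) = 2^(208/2) = 2^104.
Step 3: The claimed attack costs 2^122 operations.
Step 4: Since 2^122 >= 2^104, the claimed attack is no faster than the generic birthday attack, so this does not break collision resistance.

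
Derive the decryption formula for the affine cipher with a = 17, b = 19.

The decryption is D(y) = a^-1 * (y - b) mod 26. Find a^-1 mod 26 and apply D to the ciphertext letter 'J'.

Step 1: Find a^-1, the modular inverse of 17 mod 26.
Step 2: We need 17 * a^-1 = 1 (mod 26).
Step 3: 17 * 23 = 391 = 15 * 26 + 1, so a^-1 = 23.
Step 4: D(y) = 23(y - 19) mod 26.
Step 5: Apply to 'J' (y = 9): D(9) = 23 * (9 - 19) mod 26 = 23 * -10 mod 26 = 4 -> 'E'.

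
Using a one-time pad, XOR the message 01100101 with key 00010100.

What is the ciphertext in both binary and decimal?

Step 1: Write out the XOR operation bit by bit:
  Message: 01100101
  Key:     00010100
  XOR:     01110001
Step 2: Convert to decimal: 01110001 = 113.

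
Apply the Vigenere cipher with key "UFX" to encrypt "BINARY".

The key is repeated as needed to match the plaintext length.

Step 1: Repeat key to match plaintext length:
  Plaintext: BINARY
  Key:       UFXUFX
Step 2: Encrypt each letter:
  B(1) + U(20) = (1+20) mod 26 = 21 = V
  I(8) + F(5) = (8+5) mod 26 = 13 = N
  N(13) + X(23) = (13+23) mod 26 = 10 = K
  A(0) + U(20) = (0+20) mod 26 = 20 = U
  R(17) + F(5) = (17+5) mod 26 = 22 = W
  Y(24) + X(23) = (24+23) mod 26 = 21 = V
Ciphertext: VNKUWV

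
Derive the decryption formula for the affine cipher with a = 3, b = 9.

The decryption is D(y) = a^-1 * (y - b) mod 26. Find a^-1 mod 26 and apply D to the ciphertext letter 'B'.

Step 1: Find a^-1, the modular inverse of 3 mod 26.
Step 2: We need 3 * a^-1 = 1 (mod 26).
Step 3: 3 * 9 = 27 = 1 * 26 + 1, so a^-1 = 9.
Step 4: D(y) = 9(y - 9) mod 26.
Step 5: Apply to 'B' (y = 1): D(1) = 9 * (1 - 9) mod 26 = 9 * -8 mod 26 = 6 -> 'G'.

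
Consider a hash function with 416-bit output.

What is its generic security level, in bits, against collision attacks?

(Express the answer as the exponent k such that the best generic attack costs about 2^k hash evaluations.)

Step 1: The hash has a 416-bit output.
Step 2: Collision resistance means it should be infeasible to find any x != y with h(x) = h(y).
By the birthday bound, a generic collision search succeeds after about sqrt(2^416) = 2^(416/2) = 2^208 evaluations.
Step 3: Security level = 208 bits.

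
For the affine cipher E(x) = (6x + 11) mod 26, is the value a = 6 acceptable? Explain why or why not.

Step 1: Compute gcd(6, 26).
Step 2: gcd(6, 26) = 2.
Since gcd = 2 != 1, 6 shares a common factor with 26, so it cannot be used.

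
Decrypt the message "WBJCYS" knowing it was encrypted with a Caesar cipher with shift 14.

Step 1: Reverse the shift by subtracting 14 from each letter position.
  W (position 22) -> position (22-14) mod 26 = 8 -> I
  B (position 1) -> position (1-14) mod 26 = 13 -> N
  J (position 9) -> position (9-14) mod 26 = 21 -> V
  C (position 2) -> position (2-14) mod 26 = 14 -> O
  Y (position 24) -> position (24-14) mod 26 = 10 -> K
  S (position 18) -> position (18-14) mod 26 = 4 -> E
Decrypted message: INVOKE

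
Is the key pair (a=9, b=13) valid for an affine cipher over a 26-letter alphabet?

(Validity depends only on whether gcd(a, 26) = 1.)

Step 1: Compute gcd(9, 26).
Step 2: gcd(9, 26) = 1.
Since gcd = 1, 9 is coprime with 26, so it is a valid key.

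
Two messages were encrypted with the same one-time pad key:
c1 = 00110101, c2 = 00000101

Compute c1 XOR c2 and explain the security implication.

Step 1: c1 XOR c2 = (m1 XOR k) XOR (m2 XOR k).
Step 2: By XOR associativity/commutativity: = m1 XOR m2 XOR k XOR k = m1 XOR m2.
Step 3: 00110101 XOR 00000101 = 00110000 = 48.
Step 4: The key cancels out! An attacker learns m1 XOR m2 = 48, revealing the relationship between plaintexts.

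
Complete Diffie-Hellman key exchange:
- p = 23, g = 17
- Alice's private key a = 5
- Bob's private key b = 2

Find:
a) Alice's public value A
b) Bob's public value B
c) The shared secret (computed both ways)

Step 1: A = g^a mod p = 17^5 mod 23 = 21.
Step 2: B = g^b mod p = 17^2 mod 23 = 13.
Step 3: Alice computes s = B^a mod p = 13^5 mod 23 = 4.
Step 4: Bob computes s = A^b mod p = 21^2 mod 23 = 4.
Both sides agree: shared secret = 4.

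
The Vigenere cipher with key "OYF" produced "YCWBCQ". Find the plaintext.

Step 1: Extend key: OYFOYF
Step 2: Decrypt each letter (c - k) mod 26:
  Y(24) - O(14) = (24-14) mod 26 = 10 = K
  C(2) - Y(24) = (2-24) mod 26 = 4 = E
  W(22) - F(5) = (22-5) mod 26 = 17 = R
  B(1) - O(14) = (1-14) mod 26 = 13 = N
  C(2) - Y(24) = (2-24) mod 26 = 4 = E
  Q(16) - F(5) = (16-5) mod 26 = 11 = L
Plaintext: KERNEL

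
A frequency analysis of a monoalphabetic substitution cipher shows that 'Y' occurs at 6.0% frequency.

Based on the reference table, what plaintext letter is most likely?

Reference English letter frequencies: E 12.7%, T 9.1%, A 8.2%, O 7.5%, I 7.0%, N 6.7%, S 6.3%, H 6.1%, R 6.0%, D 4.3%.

Step 1: The observed frequency is 6.0%.
Step 2: Compare with English frequencies:
  E: 12.7% (difference: 6.7%)
  T: 9.1% (difference: 3.1%)
  A: 8.2% (difference: 2.2%)
  O: 7.5% (difference: 1.5%)
  I: 7.0% (difference: 1.0%)
  N: 6.7% (difference: 0.7%)
  S: 6.3% (difference: 0.3%)
  H: 6.1% (difference: 0.1%)
  R: 6.0% (difference: 0.0%) <-- closest
  D: 4.3% (difference: 1.7%)
Step 3: 'Y' most likely represents 'R' (frequency 6.0%).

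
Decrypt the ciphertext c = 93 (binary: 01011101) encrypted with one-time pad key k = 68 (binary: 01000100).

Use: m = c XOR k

Step 1: XOR ciphertext with key:
  Ciphertext: 01011101
  Key:        01000100
  XOR:        00011001
Step 2: Plaintext = 00011001 = 25 in decimal.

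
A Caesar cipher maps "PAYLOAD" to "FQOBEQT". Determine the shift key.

Step 1: Compare first letters: P (position 15) -> F (position 5).
Step 2: Shift = (5 - 15) mod 26 = 16.
The shift value is 16.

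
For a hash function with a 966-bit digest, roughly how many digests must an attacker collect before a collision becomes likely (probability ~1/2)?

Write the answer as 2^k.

Step 1: The birthday paradox gives collision probability ~50% after sqrt(2^n) = 2^(n/2) hashes.
Step 2: For 966-bit output: 2^(966/2) = 2^483.
Step 3: Approximately 2^483 hash computations needed.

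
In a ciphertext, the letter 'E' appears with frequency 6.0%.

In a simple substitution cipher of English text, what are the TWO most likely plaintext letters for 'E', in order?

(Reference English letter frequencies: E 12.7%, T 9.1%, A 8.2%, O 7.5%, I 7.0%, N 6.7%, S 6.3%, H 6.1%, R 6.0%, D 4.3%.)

Step 1: Observed frequency of 'E' is 6.0%.
Step 2: Compute distances to each reference frequency and sort:
  R (6.0%): difference = 0.0% <-- BEST
  H (6.1%): difference = 0.1% <-- RUNNER-UP
  S (6.3%): difference = 0.3%
  N (6.7%): difference = 0.7%
  I (7.0%): difference = 1.0%
Step 3: Most likely is 'R' (6.0%, diff 0.0%); second most likely is 'H' (6.1%, diff 0.1%).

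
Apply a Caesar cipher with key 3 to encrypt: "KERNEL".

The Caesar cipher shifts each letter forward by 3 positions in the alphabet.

Step 1: For each letter, shift forward by 3 positions (mod 26).
  K (position 10) -> position (10+3) mod 26 = 13 -> N
  E (position 4) -> position (4+3) mod 26 = 7 -> H
  R (position 17) -> position (17+3) mod 26 = 20 -> U
  N (position 13) -> position (13+3) mod 26 = 16 -> Q
  E (position 4) -> position (4+3) mod 26 = 7 -> H
  L (position 11) -> position (11+3) mod 26 = 14 -> O
Result: NHUQHO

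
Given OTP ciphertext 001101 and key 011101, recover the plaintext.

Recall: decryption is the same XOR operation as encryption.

Step 1: XOR ciphertext with key:
  Ciphertext: 001101
  Key:        011101
  XOR:        010000
Step 2: Plaintext = 010000 = 16 in decimal.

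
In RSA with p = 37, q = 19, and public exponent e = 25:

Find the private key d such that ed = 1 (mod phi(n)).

Step 1: n = 37 * 19 = 703.
Step 2: phi(n) = 36 * 18 = 648.
Step 3: Find d such that 25 * d = 1 (mod 648).
Step 4: d = 25^(-1) mod 648 = 337.
Verification: 25 * 337 = 8425 = 13 * 648 + 1.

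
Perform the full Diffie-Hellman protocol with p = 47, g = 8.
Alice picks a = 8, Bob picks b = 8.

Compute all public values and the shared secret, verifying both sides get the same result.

Step 1: A = g^a mod p = 8^8 mod 47 = 2.
Step 2: B = g^b mod p = 8^8 mod 47 = 2.
Step 3: Alice computes s = B^a mod p = 2^8 mod 47 = 21.
Step 4: Bob computes s = A^b mod p = 2^8 mod 47 = 21.
Both sides agree: shared secret = 21.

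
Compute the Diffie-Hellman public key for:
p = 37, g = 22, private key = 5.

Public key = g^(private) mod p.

Step 1: A = g^a mod p = 22^5 mod 37.
  22^1 mod 37 = 22
  22^2 mod 37 = (22 * 22) mod 37 = 3
  22^3 mod 37 = (3 * 22) mod 37 = 29
  22^4 mod 37 = (29 * 22) mod 37 = 9
  22^5 mod 37 = (9 * 22) mod 37 = 13
Result: A = 13.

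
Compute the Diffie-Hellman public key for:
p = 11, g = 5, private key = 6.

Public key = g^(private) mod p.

Step 1: A = g^a mod p = 5^6 mod 11.
  5^1 mod 11 = 5
  5^2 mod 11 = (5 * 5) mod 11 = 3
  5^3 mod 11 = (3 * 5) mod 11 = 4
  5^4 mod 11 = (4 * 5) mod 11 = 9
  5^5 mod 11 = (9 * 5) mod 11 = 1
  5^6 mod 11 = (1 * 5) mod 11 = 5
Result: A = 5.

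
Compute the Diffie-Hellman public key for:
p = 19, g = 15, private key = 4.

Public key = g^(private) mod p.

Step 1: A = g^a mod p = 15^4 mod 19.
  15^1 mod 19 = 15
  15^2 mod 19 = (15 * 15) mod 19 = 16
  15^3 mod 19 = (16 * 15) mod 19 = 12
  15^4 mod 19 = (12 * 15) mod 19 = 9
Result: A = 9.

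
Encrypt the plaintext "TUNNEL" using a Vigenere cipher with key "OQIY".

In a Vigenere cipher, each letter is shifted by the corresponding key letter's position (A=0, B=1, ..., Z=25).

Step 1: Repeat key to match plaintext length:
  Plaintext: TUNNEL
  Key:       OQIYOQ
Step 2: Encrypt each letter:
  T(19) + O(14) = (19+14) mod 26 = 7 = H
  U(20) + Q(16) = (20+16) mod 26 = 10 = K
  N(13) + I(8) = (13+8) mod 26 = 21 = V
  N(13) + Y(24) = (13+24) mod 26 = 11 = L
  E(4) + O(14) = (4+14) mod 26 = 18 = S
  L(11) + Q(16) = (11+16) mod 26 = 1 = B
Ciphertext: HKVLSB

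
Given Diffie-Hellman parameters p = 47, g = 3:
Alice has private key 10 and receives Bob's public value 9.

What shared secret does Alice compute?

Step 1: s = B^a mod p = 9^10 mod 47.
  9^1 mod 47 = 9
  9^2 mod 47 = (9 * 9) mod 47 = 34
  9^3 mod 47 = (34 * 9) mod 47 = 24
  9^4 mod 47 = (24 * 9) mod 47 = 28
  9^5 mod 47 = (28 * 9) mod 47 = 17
  9^6 mod 47 = (17 * 9) mod 47 = 12
  9^7 mod 47 = (12 * 9) mod 47 = 14
  9^8 mod 47 = (14 * 9) mod 47 = 32
  9^9 mod 47 = (32 * 9) mod 47 = 6
  9^10 mod 47 = (6 * 9) mod 47 = 7
Result: shared secret = 7.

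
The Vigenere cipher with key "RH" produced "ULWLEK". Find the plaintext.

Step 1: Extend key: RHRHRH
Step 2: Decrypt each letter (c - k) mod 26:
  U(20) - R(17) = (20-17) mod 26 = 3 = D
  L(11) - H(7) = (11-7) mod 26 = 4 = E
  W(22) - R(17) = (22-17) mod 26 = 5 = F
  L(11) - H(7) = (11-7) mod 26 = 4 = E
  E(4) - R(17) = (4-17) mod 26 = 13 = N
  K(10) - H(7) = (10-7) mod 26 = 3 = D
Plaintext: DEFEND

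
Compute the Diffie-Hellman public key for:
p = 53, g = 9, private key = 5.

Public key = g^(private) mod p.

Step 1: A = g^a mod p = 9^5 mod 53.
  9^1 mod 53 = 9
  9^2 mod 53 = (9 * 9) mod 53 = 28
  9^3 mod 53 = (28 * 9) mod 53 = 40
  9^4 mod 53 = (40 * 9) mod 53 = 42
  9^5 mod 53 = (42 * 9) mod 53 = 7
Result: A = 7.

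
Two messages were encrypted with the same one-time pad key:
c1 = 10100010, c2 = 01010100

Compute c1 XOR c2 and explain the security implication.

Step 1: c1 XOR c2 = (m1 XOR k) XOR (m2 XOR k).
Step 2: By XOR associativity/commutativity: = m1 XOR m2 XOR k XOR k = m1 XOR m2.
Step 3: 10100010 XOR 01010100 = 11110110 = 246.
Step 4: The key cancels out! An attacker learns m1 XOR m2 = 246, revealing the relationship between plaintexts.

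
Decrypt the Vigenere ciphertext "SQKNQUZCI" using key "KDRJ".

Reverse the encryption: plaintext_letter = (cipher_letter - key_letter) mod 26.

Step 1: Extend key: KDRJKDRJK
Step 2: Decrypt each letter (c - k) mod 26:
  S(18) - K(10) = (18-10) mod 26 = 8 = I
  Q(16) - D(3) = (16-3) mod 26 = 13 = N
  K(10) - R(17) = (10-17) mod 26 = 19 = T
  N(13) - J(9) = (13-9) mod 26 = 4 = E
  Q(16) - K(10) = (16-10) mod 26 = 6 = G
  U(20) - D(3) = (20-3) mod 26 = 17 = R
  Z(25) - R(17) = (25-17) mod 26 = 8 = I
  C(2) - J(9) = (2-9) mod 26 = 19 = T
  I(8) - K(10) = (8-10) mod 26 = 24 = Y
Plaintext: INTEGRITY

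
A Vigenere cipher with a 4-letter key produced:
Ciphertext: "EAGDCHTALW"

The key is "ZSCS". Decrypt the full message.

Step 1: Key 'ZSCS' has length 4. Extended key: ZSCSZSCSZS
Step 2: Decrypt each position:
  E(4) - Z(25) = 5 = F
  A(0) - S(18) = 8 = I
  G(6) - C(2) = 4 = E
  D(3) - S(18) = 11 = L
  C(2) - Z(25) = 3 = D
  H(7) - S(18) = 15 = P
  T(19) - C(2) = 17 = R
  A(0) - S(18) = 8 = I
  L(11) - Z(25) = 12 = M
  W(22) - S(18) = 4 = E
Plaintext: FIELDPRIME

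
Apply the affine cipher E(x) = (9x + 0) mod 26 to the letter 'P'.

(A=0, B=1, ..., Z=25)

Step 1: Convert 'P' to number: x = 15.
Step 2: E(15) = (9 * 15 + 0) mod 26 = 135 mod 26 = 5.
Step 3: Convert 5 back to letter: F.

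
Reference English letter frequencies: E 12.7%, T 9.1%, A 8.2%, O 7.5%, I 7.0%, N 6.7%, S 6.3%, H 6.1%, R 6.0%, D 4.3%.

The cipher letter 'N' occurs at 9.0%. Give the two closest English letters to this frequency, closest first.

Step 1: Observed frequency of 'N' is 9.0%.
Step 2: Compute distances to each reference frequency and sort:
  T (9.1%): difference = 0.1% <-- BEST
  A (8.2%): difference = 0.8% <-- RUNNER-UP
  O (7.5%): difference = 1.5%
  I (7.0%): difference = 2.0%
  N (6.7%): difference = 2.3%
Step 3: Most likely is 'T' (9.1%, diff 0.1%); second most likely is 'A' (8.2%, diff 0.8%).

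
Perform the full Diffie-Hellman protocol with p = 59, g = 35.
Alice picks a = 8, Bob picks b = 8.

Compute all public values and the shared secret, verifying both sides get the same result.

Step 1: A = g^a mod p = 35^8 mod 59 = 7.
Step 2: B = g^b mod p = 35^8 mod 59 = 7.
Step 3: Alice computes s = B^a mod p = 7^8 mod 59 = 29.
Step 4: Bob computes s = A^b mod p = 7^8 mod 59 = 29.
Both sides agree: shared secret = 29.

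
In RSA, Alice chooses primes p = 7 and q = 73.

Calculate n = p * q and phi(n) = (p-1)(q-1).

Step 1: n = p * q = 7 * 73 = 511.
Step 2: phi(n) = (p-1)(q-1) = 6 * 72 = 432.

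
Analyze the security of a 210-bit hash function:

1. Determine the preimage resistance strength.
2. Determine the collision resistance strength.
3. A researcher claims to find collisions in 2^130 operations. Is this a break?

Step 1: Preimage resistance requires brute-force of 2^210 operations.
Step 2: Collision resistance (birthday bound) = 2^(210/2) = 2^105.
Step 3: The claimed attack costs 2^130 operations.
Step 4: Since 2^130 >= 2^105, the claimed attack is no faster than the generic birthday attack, so this does not break collision resistance.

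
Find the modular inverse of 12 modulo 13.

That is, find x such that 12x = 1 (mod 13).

Step 1: We need x such that 12 * x = 1 (mod 13).
Step 2: Using the extended Euclidean algorithm or trial:
  12 * 12 = 144 = 11 * 13 + 1.
Step 3: Since 144 mod 13 = 1, the inverse is x = 12.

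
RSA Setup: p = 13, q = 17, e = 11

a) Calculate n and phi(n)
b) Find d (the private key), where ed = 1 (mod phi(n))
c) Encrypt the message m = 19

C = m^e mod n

Step 1: n = 13 * 17 = 221.
Step 2: phi(n) = (13-1)(17-1) = 12 * 16 = 192.
Step 3: Find d = 11^(-1) mod 192 = 35.
  Verify: 11 * 35 = 385 = 1 (mod 192).
Step 4: C = 19^11 mod 221 = 76.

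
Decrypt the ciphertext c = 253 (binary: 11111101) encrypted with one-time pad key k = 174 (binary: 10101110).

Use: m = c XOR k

Step 1: XOR ciphertext with key:
  Ciphertext: 11111101
  Key:        10101110
  XOR:        01010011
Step 2: Plaintext = 01010011 = 83 in decimal.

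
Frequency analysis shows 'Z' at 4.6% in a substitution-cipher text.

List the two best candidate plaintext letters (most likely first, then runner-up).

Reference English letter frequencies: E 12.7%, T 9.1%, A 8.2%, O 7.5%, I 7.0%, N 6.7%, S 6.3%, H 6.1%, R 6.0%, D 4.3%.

Step 1: Observed frequency of 'Z' is 4.6%.
Step 2: Compute distances to each reference frequency and sort:
  D (4.3%): difference = 0.3% <-- BEST
  R (6.0%): difference = 1.4% <-- RUNNER-UP
  H (6.1%): difference = 1.5%
  S (6.3%): difference = 1.7%
  N (6.7%): difference = 2.1%
Step 3: Most likely is 'D' (4.3%, diff 0.3%); second most likely is 'R' (6.0%, diff 1.4%).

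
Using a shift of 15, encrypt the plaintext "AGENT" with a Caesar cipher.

Step 1: For each letter, shift forward by 15 positions (mod 26).
  A (position 0) -> position (0+15) mod 26 = 15 -> P
  G (position 6) -> position (6+15) mod 26 = 21 -> V
  E (position 4) -> position (4+15) mod 26 = 19 -> T
  N (position 13) -> position (13+15) mod 26 = 2 -> C
  T (position 19) -> position (19+15) mod 26 = 8 -> I
Result: PVTCI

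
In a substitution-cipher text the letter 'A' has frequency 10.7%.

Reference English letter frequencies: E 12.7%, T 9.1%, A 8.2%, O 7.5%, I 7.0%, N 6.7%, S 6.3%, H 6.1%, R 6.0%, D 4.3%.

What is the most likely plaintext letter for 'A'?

Step 1: The observed frequency is 10.7%.
Step 2: Compare with English frequencies:
  E: 12.7% (difference: 2.0%)
  T: 9.1% (difference: 1.6%) <-- closest
  A: 8.2% (difference: 2.5%)
  O: 7.5% (difference: 3.2%)
  I: 7.0% (difference: 3.7%)
  N: 6.7% (difference: 4.0%)
  S: 6.3% (difference: 4.4%)
  H: 6.1% (difference: 4.6%)
  R: 6.0% (difference: 4.7%)
  D: 4.3% (difference: 6.4%)
Step 3: 'A' most likely represents 'T' (frequency 9.1%).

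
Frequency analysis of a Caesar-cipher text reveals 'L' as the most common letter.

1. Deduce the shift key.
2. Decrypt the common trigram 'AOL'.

Step 1: In English, 'E' is the most frequent letter (12.7%).
Step 2: The most frequent ciphertext letter is 'L' (position 11).
Step 3: Shift = (11 - 4) mod 26 = 7.
Step 4: Decrypt 'AOL' by shifting back 7:
  A -> T
  O -> H
  L -> E
Step 5: 'AOL' decrypts to 'THE'.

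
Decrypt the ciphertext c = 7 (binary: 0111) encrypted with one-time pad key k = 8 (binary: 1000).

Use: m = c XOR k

Step 1: XOR ciphertext with key:
  Ciphertext: 0111
  Key:        1000
  XOR:        1111
Step 2: Plaintext = 1111 = 15 in decimal.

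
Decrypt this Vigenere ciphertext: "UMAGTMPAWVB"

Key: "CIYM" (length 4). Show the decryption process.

Step 1: Key 'CIYM' has length 4. Extended key: CIYMCIYMCIY
Step 2: Decrypt each position:
  U(20) - C(2) = 18 = S
  M(12) - I(8) = 4 = E
  A(0) - Y(24) = 2 = C
  G(6) - M(12) = 20 = U
  T(19) - C(2) = 17 = R
  M(12) - I(8) = 4 = E
  P(15) - Y(24) = 17 = R
  A(0) - M(12) = 14 = O
  W(22) - C(2) = 20 = U
  V(21) - I(8) = 13 = N
  B(1) - Y(24) = 3 = D
Plaintext: SECUREROUND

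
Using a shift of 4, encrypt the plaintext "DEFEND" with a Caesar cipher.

Step 1: For each letter, shift forward by 4 positions (mod 26).
  D (position 3) -> position (3+4) mod 26 = 7 -> H
  E (position 4) -> position (4+4) mod 26 = 8 -> I
  F (position 5) -> position (5+4) mod 26 = 9 -> J
  E (position 4) -> position (4+4) mod 26 = 8 -> I
  N (position 13) -> position (13+4) mod 26 = 17 -> R
  D (position 3) -> position (3+4) mod 26 = 7 -> H
Result: HIJIRH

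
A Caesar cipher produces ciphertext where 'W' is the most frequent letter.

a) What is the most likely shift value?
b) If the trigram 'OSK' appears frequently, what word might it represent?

Step 1: In English, 'E' is the most frequent letter (12.7%).
Step 2: The most frequent ciphertext letter is 'W' (position 22).
Step 3: Shift = (22 - 4) mod 26 = 18.
Step 4: Decrypt 'OSK' by shifting back 18:
  O -> W
  S -> A
  K -> S
Step 5: 'OSK' decrypts to 'WAS'.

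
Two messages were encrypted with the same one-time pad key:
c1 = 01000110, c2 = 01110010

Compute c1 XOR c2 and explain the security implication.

Step 1: c1 XOR c2 = (m1 XOR k) XOR (m2 XOR k).
Step 2: By XOR associativity/commutativity: = m1 XOR m2 XOR k XOR k = m1 XOR m2.
Step 3: 01000110 XOR 01110010 = 00110100 = 52.
Step 4: The key cancels out! An attacker learns m1 XOR m2 = 52, revealing the relationship between plaintexts.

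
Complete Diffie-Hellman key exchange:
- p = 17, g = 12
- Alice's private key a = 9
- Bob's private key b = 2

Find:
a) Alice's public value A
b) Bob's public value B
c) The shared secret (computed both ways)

Step 1: A = g^a mod p = 12^9 mod 17 = 5.
Step 2: B = g^b mod p = 12^2 mod 17 = 8.
Step 3: Alice computes s = B^a mod p = 8^9 mod 17 = 8.
Step 4: Bob computes s = A^b mod p = 5^2 mod 17 = 8.
Both sides agree: shared secret = 8.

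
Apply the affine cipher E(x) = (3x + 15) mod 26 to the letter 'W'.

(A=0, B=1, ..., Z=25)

Step 1: Convert 'W' to number: x = 22.
Step 2: E(22) = (3 * 22 + 15) mod 26 = 81 mod 26 = 3.
Step 3: Convert 3 back to letter: D.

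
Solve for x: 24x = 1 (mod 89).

Step 1: We need x such that 24 * x = 1 (mod 89).
Step 2: Using the extended Euclidean algorithm or trial:
  24 * 26 = 624 = 7 * 89 + 1.
Step 3: Since 624 mod 89 = 1, the inverse is x = 26.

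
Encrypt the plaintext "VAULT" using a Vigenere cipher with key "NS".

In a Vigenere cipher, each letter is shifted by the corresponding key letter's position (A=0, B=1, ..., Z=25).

Step 1: Repeat key to match plaintext length:
  Plaintext: VAULT
  Key:       NSNSN
Step 2: Encrypt each letter:
  V(21) + N(13) = (21+13) mod 26 = 8 = I
  A(0) + S(18) = (0+18) mod 26 = 18 = S
  U(20) + N(13) = (20+13) mod 26 = 7 = H
  L(11) + S(18) = (11+18) mod 26 = 3 = D
  T(19) + N(13) = (19+13) mod 26 = 6 = G
Ciphertext: ISHDG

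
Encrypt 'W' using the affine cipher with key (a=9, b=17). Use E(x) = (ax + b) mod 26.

Step 1: Convert 'W' to number: x = 22.
Step 2: E(22) = (9 * 22 + 17) mod 26 = 215 mod 26 = 7.
Step 3: Convert 7 back to letter: H.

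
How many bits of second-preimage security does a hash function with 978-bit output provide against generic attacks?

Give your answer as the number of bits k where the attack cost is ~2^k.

Step 1: The hash has a 978-bit output.
Step 2: Second-preimage resistance means: given a specific input x, it should be infeasible to find a different y with h(y) = h(x).
With a 978-bit output, a generic search for a second preimage costs about 2^978 evaluations (each trial matches the fixed target with probability 2^-978).
Step 3: Security level = 978 bits.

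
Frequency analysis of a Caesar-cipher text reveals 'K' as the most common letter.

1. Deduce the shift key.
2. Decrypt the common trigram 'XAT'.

Step 1: In English, 'E' is the most frequent letter (12.7%).
Step 2: The most frequent ciphertext letter is 'K' (position 10).
Step 3: Shift = (10 - 4) mod 26 = 6.
Step 4: Decrypt 'XAT' by shifting back 6:
  X -> R
  A -> U
  T -> N
Step 5: 'XAT' decrypts to 'RUN'.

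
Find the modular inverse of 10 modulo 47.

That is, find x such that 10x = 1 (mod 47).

Step 1: We need x such that 10 * x = 1 (mod 47).
Step 2: Using the extended Euclidean algorithm or trial:
  10 * 33 = 330 = 7 * 47 + 1.
Step 3: Since 330 mod 47 = 1, the inverse is x = 33.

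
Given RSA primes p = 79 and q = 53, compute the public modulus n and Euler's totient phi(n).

Step 1: n = p * q = 79 * 53 = 4187.
Step 2: phi(n) = (p-1)(q-1) = 78 * 52 = 4056.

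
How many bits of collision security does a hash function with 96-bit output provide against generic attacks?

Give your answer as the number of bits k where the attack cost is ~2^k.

Step 1: The hash has a 96-bit output.
Step 2: Collision resistance means it should be infeasible to find any x != y with h(x) = h(y).
By the birthday bound, a generic collision search succeeds after about sqrt(2^96) = 2^(96/2) = 2^48 evaluations.
Step 3: Security level = 48 bits.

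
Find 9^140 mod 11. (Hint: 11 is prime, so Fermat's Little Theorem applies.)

Step 1: Since 11 is prime, by Fermat's Little Theorem: 9^10 = 1 (mod 11).
Step 2: Reduce exponent: 140 mod 10 = 0.
Step 3: So 9^140 = 9^0 (mod 11).
Step 4: 9^0 mod 11 = 1.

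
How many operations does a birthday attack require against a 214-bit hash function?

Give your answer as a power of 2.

Step 1: The birthday paradox gives collision probability ~50% after sqrt(2^n) = 2^(n/2) hashes.
Step 2: For 214-bit output: 2^(214/2) = 2^107.
Step 3: Approximately 2^107 hash computations needed.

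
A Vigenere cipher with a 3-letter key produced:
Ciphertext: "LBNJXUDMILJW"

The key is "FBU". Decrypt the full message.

Step 1: Key 'FBU' has length 3. Extended key: FBUFBUFBUFBU
Step 2: Decrypt each position:
  L(11) - F(5) = 6 = G
  B(1) - B(1) = 0 = A
  N(13) - U(20) = 19 = T
  J(9) - F(5) = 4 = E
  X(23) - B(1) = 22 = W
  U(20) - U(20) = 0 = A
  D(3) - F(5) = 24 = Y
  M(12) - B(1) = 11 = L
  I(8) - U(20) = 14 = O
  L(11) - F(5) = 6 = G
  J(9) - B(1) = 8 = I
  W(22) - U(20) = 2 = C
Plaintext: GATEWAYLOGIC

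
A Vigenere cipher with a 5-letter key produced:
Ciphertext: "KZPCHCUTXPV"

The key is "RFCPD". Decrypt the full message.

Step 1: Key 'RFCPD' has length 5. Extended key: RFCPDRFCPDR
Step 2: Decrypt each position:
  K(10) - R(17) = 19 = T
  Z(25) - F(5) = 20 = U
  P(15) - C(2) = 13 = N
  C(2) - P(15) = 13 = N
  H(7) - D(3) = 4 = E
  C(2) - R(17) = 11 = L
  U(20) - F(5) = 15 = P
  T(19) - C(2) = 17 = R
  X(23) - P(15) = 8 = I
  P(15) - D(3) = 12 = M
  V(21) - R(17) = 4 = E
Plaintext: TUNNELPRIME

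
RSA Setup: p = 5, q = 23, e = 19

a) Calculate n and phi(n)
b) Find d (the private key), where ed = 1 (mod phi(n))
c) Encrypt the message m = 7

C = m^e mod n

Step 1: n = 5 * 23 = 115.
Step 2: phi(n) = (5-1)(23-1) = 4 * 22 = 88.
Step 3: Find d = 19^(-1) mod 88 = 51.
  Verify: 19 * 51 = 969 = 1 (mod 88).
Step 4: C = 7^19 mod 115 = 103.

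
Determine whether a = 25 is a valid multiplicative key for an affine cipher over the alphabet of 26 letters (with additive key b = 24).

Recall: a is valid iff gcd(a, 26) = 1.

Step 1: Compute gcd(25, 26).
Step 2: gcd(25, 26) = 1.
Since gcd = 1, 25 is coprime with 26, so it is a valid key.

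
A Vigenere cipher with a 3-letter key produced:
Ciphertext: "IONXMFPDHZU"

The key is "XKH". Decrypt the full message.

Step 1: Key 'XKH' has length 3. Extended key: XKHXKHXKHXK
Step 2: Decrypt each position:
  I(8) - X(23) = 11 = L
  O(14) - K(10) = 4 = E
  N(13) - H(7) = 6 = G
  X(23) - X(23) = 0 = A
  M(12) - K(10) = 2 = C
  F(5) - H(7) = 24 = Y
  P(15) - X(23) = 18 = S
  D(3) - K(10) = 19 = T
  H(7) - H(7) = 0 = A
  Z(25) - X(23) = 2 = C
  U(20) - K(10) = 10 = K
Plaintext: LEGACYSTACK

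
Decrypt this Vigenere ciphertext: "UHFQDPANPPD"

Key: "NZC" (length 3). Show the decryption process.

Step 1: Key 'NZC' has length 3. Extended key: NZCNZCNZCNZ
Step 2: Decrypt each position:
  U(20) - N(13) = 7 = H
  H(7) - Z(25) = 8 = I
  F(5) - C(2) = 3 = D
  Q(16) - N(13) = 3 = D
  D(3) - Z(25) = 4 = E
  P(15) - C(2) = 13 = N
  A(0) - N(13) = 13 = N
  N(13) - Z(25) = 14 = O
  P(15) - C(2) = 13 = N
  P(15) - N(13) = 2 = C
  D(3) - Z(25) = 4 = E
Plaintext: HIDDENNONCE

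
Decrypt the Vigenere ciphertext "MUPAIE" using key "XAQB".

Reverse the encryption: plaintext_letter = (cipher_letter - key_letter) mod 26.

Step 1: Extend key: XAQBXA
Step 2: Decrypt each letter (c - k) mod 26:
  M(12) - X(23) = (12-23) mod 26 = 15 = P
  U(20) - A(0) = (20-0) mod 26 = 20 = U
  P(15) - Q(16) = (15-16) mod 26 = 25 = Z
  A(0) - B(1) = (0-1) mod 26 = 25 = Z
  I(8) - X(23) = (8-23) mod 26 = 11 = L
  E(4) - A(0) = (4-0) mod 26 = 4 = E
Plaintext: PUZZLE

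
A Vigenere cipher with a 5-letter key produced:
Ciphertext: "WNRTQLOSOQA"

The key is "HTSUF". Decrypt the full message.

Step 1: Key 'HTSUF' has length 5. Extended key: HTSUFHTSUFH
Step 2: Decrypt each position:
  W(22) - H(7) = 15 = P
  N(13) - T(19) = 20 = U
  R(17) - S(18) = 25 = Z
  T(19) - U(20) = 25 = Z
  Q(16) - F(5) = 11 = L
  L(11) - H(7) = 4 = E
  O(14) - T(19) = 21 = V
  S(18) - S(18) = 0 = A
  O(14) - U(20) = 20 = U
  Q(16) - F(5) = 11 = L
  A(0) - H(7) = 19 = T
Plaintext: PUZZLEVAULT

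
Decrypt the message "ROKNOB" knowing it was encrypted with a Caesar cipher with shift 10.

Step 1: Reverse the shift by subtracting 10 from each letter position.
  R (position 17) -> position (17-10) mod 26 = 7 -> H
  O (position 14) -> position (14-10) mod 26 = 4 -> E
  K (position 10) -> position (10-10) mod 26 = 0 -> A
  N (position 13) -> position (13-10) mod 26 = 3 -> D
  O (position 14) -> position (14-10) mod 26 = 4 -> E
  B (position 1) -> position (1-10) mod 26 = 17 -> R
Decrypted message: HEADER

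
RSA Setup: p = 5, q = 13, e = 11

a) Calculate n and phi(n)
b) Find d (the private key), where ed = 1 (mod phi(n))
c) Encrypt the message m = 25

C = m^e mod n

Step 1: n = 5 * 13 = 65.
Step 2: phi(n) = (5-1)(13-1) = 4 * 12 = 48.
Step 3: Find d = 11^(-1) mod 48 = 35.
  Verify: 11 * 35 = 385 = 1 (mod 48).
Step 4: C = 25^11 mod 65 = 25.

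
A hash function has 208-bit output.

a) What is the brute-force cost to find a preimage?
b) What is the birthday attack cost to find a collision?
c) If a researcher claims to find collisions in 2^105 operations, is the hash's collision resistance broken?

Step 1: Preimage resistance requires brute-force of 2^208 operations.
Step 2: Collision resistance (birthday bound) = 2^(208/2) = 2^104.
Step 3: The claimed attack costs 2^105 operations.
Step 4: Since 2^105 >= 2^104, the claimed attack is no faster than the generic birthday attack, so this does not break collision resistance.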